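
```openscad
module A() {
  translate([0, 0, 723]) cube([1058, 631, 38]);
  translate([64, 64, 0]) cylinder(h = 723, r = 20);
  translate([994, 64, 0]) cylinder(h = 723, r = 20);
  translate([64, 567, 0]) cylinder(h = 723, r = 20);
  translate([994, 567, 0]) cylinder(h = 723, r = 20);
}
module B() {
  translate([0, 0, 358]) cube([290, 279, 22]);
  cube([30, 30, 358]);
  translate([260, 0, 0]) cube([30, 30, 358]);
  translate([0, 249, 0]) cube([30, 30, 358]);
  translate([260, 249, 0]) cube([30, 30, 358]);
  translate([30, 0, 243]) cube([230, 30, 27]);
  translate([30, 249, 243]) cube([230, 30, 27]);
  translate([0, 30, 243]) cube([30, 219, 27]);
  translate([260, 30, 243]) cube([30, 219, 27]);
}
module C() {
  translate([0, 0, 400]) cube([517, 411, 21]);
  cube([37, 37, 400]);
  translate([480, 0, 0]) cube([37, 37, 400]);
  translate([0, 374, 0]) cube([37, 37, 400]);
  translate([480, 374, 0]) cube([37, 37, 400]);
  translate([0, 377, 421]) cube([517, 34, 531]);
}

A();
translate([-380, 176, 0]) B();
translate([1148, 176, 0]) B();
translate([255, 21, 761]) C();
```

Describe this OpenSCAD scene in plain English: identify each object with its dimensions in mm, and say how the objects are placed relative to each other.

A is a table with a 1058×631 mm rectangular top, 38 mm thick, top surface at z = 761 mm, supported by four round legs of 40 mm diameter, each leg's bounding box inset 44 mm from the nearest pair of top edges, running from the floor.

B is a four-legged stool. The seat is 290×279 mm, 22 mm thick, top at z = 380 mm. It stands on four square legs, each 30×30 mm in cross-section, from z = 0 to the seat underside, each flush with a corner of the seat. Four stretchers, 30 mm wide and 27 mm tall, connect adjacent legs with their undersides at z = 243 mm, each running between the inner faces of the legs it joins and aligned with the legs' outer faces on the other axis.

C is a chair. The seat is a 517×411×21 mm slab with its top at z = 421 mm, on four 37×37 mm corner legs (flush with the seat edges, standing on z = 0). A flat backrest 34 mm thick, 531 mm tall, spans the full seat width and rises from the seat top along its +y edge, rear face flush with the rear of the seat.

Two stools sit around the table at the −x, +x sides. The chair is on top of the table.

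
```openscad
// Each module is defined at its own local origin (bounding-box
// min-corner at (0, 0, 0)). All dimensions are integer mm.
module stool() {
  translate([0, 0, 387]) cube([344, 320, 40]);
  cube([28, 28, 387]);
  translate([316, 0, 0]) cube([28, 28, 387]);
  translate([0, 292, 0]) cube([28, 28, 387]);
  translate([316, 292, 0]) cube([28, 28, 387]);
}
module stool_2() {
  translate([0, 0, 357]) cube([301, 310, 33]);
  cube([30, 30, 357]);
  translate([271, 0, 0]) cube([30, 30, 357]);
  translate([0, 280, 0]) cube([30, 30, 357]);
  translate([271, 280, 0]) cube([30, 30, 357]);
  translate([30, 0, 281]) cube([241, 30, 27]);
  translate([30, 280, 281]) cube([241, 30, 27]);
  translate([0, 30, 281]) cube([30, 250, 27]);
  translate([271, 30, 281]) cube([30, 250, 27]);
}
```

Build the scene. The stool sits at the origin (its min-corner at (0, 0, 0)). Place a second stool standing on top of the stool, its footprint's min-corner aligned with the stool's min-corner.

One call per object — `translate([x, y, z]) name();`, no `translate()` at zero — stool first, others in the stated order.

stool();
translate([0, 0, 427]) stool_2();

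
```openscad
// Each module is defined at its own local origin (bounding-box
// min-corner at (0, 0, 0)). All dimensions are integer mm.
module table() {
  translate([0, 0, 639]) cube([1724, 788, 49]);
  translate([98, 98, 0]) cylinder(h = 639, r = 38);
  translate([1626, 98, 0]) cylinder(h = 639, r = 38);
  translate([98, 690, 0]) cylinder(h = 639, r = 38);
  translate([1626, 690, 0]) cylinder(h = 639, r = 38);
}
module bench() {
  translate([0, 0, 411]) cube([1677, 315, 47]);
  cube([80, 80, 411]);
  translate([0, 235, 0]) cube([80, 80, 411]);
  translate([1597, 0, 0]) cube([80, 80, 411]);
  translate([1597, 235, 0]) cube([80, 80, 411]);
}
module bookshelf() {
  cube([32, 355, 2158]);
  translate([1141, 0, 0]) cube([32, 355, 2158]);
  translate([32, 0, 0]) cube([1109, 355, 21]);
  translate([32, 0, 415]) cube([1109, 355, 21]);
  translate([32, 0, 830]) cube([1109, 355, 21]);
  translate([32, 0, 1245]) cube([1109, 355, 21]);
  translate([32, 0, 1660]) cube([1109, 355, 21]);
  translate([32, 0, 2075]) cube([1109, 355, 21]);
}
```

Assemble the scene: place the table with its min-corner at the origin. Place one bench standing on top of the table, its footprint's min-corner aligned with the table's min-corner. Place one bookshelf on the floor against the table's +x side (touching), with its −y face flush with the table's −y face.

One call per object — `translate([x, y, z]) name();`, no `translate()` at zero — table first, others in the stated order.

table();
translate([0, 0, 688]) bench();
translate([1724, 0, 0]) bookshelf();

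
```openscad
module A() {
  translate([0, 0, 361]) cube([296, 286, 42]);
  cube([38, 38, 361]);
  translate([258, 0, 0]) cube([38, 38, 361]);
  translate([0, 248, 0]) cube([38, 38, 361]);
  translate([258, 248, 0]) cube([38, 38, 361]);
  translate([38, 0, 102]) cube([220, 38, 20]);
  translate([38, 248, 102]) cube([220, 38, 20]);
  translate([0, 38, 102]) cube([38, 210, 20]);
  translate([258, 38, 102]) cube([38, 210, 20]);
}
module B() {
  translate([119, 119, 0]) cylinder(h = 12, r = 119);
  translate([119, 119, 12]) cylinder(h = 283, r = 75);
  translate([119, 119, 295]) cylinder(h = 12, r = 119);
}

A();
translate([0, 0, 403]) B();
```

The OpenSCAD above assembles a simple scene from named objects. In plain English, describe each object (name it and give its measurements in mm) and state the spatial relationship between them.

A is a simple wooden stool: a rectangular seat 296 mm (x) by 286 mm (y), 42 mm thick, top face at z = 403 mm, on four square legs, each 38×38 mm in cross-section. The legs rest on z = 0, each flush with a corner of the seat. Four stretchers, 38 mm wide and 20 mm tall, connect adjacent legs with their undersides at z = 102 mm, each running between the inner faces of the legs it joins and aligned with the legs' outer faces on the other axis.

B is a spool: two coaxial disc flanges of radius 119 mm and thickness 12 mm, joined by a core cylinder of radius 75 mm and height 283 mm. The lower flange rests on z = 0 and the three cylinders share a vertical axis.

The spool is on top of the stool.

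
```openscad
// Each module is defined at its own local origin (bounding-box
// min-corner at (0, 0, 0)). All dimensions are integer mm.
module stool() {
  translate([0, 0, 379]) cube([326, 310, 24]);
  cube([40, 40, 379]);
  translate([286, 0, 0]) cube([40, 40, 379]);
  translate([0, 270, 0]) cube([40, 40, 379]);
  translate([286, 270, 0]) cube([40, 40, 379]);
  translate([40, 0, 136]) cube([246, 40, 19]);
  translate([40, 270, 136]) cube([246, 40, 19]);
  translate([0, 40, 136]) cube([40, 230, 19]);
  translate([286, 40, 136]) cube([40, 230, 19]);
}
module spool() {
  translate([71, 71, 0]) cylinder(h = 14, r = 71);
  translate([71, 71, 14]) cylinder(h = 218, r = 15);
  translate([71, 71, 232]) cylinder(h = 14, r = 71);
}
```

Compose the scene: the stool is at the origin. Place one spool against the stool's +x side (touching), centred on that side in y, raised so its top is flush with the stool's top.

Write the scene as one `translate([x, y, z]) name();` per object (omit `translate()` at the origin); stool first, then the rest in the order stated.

stool();
translate([326, 84, 157]) spool();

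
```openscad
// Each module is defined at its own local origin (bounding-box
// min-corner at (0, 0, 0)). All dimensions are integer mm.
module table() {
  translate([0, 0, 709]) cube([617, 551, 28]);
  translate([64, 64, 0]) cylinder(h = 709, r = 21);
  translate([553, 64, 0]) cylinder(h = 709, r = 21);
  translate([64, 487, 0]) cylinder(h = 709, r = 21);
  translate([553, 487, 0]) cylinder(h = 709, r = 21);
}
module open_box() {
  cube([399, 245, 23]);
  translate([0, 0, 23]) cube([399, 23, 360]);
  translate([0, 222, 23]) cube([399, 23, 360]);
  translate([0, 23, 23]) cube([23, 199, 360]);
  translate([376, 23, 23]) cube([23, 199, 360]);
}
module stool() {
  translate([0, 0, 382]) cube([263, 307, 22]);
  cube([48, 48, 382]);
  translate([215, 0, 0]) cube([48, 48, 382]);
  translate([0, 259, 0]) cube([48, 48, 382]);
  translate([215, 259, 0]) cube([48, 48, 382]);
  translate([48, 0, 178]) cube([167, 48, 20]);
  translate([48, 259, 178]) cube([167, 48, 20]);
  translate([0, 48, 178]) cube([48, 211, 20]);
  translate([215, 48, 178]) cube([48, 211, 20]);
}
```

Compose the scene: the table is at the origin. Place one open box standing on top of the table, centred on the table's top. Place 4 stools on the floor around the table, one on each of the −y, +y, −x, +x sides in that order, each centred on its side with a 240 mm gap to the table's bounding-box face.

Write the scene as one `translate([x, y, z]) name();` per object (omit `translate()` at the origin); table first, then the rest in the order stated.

table();
translate([109, 153, 737]) open_box();
translate([177, -547, 0]) stool();
translate([177, 791, 0]) stool();
translate([-503, 122, 0]) stool();
translate([857, 122, 0]) stool();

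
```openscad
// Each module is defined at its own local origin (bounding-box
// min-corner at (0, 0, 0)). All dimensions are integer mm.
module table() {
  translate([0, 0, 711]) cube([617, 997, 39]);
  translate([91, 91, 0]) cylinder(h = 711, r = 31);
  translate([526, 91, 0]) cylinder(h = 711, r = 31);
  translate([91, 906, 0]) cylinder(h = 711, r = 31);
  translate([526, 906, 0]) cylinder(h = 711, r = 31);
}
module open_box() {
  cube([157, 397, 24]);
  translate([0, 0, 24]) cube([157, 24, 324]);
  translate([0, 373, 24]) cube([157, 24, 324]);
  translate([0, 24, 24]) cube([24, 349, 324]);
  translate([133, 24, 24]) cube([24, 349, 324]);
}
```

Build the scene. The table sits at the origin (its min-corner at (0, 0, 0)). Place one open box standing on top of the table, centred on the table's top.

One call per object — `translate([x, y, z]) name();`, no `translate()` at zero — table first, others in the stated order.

table();
translate([230, 300, 750]) open_box();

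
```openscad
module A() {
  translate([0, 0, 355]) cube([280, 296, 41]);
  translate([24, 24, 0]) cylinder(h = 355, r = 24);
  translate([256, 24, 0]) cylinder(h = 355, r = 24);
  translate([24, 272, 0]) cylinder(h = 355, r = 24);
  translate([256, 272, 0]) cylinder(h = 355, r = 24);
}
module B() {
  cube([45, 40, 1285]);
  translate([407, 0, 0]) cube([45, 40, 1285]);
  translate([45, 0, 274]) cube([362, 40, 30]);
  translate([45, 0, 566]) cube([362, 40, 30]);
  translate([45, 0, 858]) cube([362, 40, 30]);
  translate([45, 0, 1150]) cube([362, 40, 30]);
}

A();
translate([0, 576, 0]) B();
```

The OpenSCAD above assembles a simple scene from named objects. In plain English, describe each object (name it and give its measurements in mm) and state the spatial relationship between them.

A is a four-legged stool. The seat is a 280×296×41 mm slab whose top surface is at z = 396 mm; four round legs, each 48 mm in diameter, run from the floor (z = 0) to the underside of the seat, each leg's axis is inset half a diameter from the nearest pair of seat edges (so the leg's bounding box is flush with the corner).

B is a straight ladder. Two 45×40 mm vertical rails, 1285 mm tall, stand 452 mm apart (outside-to-outside) with their front faces coplanar on the −y side. 4 rungs, each 40 mm deep and 30 mm tall, span between the inner faces of the rails, front faces flush with the rails. The lowest rung's underside is at z = 274 mm and rungs are spaced 292 mm apart (underside to underside).

The ladder is on the floor beside the stool on its +y side.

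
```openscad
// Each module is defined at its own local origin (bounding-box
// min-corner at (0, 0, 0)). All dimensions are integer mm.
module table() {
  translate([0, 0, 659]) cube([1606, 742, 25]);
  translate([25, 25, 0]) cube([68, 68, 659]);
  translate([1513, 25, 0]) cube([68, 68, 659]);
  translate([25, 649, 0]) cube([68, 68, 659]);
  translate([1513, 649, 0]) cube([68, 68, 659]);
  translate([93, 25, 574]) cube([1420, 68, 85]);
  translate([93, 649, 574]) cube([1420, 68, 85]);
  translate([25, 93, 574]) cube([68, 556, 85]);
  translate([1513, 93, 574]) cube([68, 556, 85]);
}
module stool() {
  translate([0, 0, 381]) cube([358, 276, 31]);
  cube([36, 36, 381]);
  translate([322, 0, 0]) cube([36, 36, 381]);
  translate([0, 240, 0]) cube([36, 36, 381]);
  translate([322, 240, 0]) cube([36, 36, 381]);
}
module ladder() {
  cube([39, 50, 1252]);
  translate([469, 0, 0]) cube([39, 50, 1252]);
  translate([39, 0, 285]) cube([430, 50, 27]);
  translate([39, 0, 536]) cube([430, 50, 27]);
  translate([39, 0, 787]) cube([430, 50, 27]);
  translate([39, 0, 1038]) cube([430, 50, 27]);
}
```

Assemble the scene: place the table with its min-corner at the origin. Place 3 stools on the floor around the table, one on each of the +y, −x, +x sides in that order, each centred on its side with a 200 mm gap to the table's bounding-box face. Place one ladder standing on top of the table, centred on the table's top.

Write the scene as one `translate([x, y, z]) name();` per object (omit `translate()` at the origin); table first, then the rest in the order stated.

table();
translate([624, 942, 0]) stool();
translate([-558, 233, 0]) stool();
translate([1806, 233, 0]) stool();
translate([549, 346, 684]) ladder();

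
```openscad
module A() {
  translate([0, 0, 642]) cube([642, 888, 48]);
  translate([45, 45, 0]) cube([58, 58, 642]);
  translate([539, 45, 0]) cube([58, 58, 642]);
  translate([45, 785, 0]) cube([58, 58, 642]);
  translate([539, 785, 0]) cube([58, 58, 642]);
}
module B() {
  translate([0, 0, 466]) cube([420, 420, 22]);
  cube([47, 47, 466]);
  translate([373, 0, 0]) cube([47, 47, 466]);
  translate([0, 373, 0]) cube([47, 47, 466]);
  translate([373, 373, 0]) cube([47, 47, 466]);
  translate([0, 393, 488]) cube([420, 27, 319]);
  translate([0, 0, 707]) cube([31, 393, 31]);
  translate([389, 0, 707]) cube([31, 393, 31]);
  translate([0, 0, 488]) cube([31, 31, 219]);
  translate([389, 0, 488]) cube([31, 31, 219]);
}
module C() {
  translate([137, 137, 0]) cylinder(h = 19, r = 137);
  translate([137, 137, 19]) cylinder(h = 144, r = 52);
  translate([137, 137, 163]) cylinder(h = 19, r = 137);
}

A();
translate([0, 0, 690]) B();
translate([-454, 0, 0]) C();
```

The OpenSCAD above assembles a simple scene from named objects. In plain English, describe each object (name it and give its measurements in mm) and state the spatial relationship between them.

A is a rectangular dining table. The top is 642×888×48 mm with its upper surface at z = 690 mm. It stands on four 58×58 mm square legs, each inset 45 mm from the nearest pair of top edges, running from the floor to the underside of the top.

B is a chair: 420×420 mm seat, 22 mm thick, top at z = 488 mm, on four 47 mm square corner legs flush with the seat edges. A 27 mm thick backrest slab spans the full seat width, extending 319 mm above the seat top, its back face flush with the seat's +y edge. Two armrests of 31×31 mm section run along each side from the seat's front edge to the front of the backrest, top faces 250 mm above the seat top and outer faces flush with the seat's x-edges; a 31×31 mm post under the front of each armrest stands on the seat at the front corner.

C is a spool: two coaxial disc flanges of radius 137 mm and thickness 19 mm, joined by a core cylinder of radius 52 mm and height 144 mm. The lower flange rests on z = 0 and the three cylinders share a vertical axis.

The chair is on top of the table. The spool is on the floor beside the table on its −x side.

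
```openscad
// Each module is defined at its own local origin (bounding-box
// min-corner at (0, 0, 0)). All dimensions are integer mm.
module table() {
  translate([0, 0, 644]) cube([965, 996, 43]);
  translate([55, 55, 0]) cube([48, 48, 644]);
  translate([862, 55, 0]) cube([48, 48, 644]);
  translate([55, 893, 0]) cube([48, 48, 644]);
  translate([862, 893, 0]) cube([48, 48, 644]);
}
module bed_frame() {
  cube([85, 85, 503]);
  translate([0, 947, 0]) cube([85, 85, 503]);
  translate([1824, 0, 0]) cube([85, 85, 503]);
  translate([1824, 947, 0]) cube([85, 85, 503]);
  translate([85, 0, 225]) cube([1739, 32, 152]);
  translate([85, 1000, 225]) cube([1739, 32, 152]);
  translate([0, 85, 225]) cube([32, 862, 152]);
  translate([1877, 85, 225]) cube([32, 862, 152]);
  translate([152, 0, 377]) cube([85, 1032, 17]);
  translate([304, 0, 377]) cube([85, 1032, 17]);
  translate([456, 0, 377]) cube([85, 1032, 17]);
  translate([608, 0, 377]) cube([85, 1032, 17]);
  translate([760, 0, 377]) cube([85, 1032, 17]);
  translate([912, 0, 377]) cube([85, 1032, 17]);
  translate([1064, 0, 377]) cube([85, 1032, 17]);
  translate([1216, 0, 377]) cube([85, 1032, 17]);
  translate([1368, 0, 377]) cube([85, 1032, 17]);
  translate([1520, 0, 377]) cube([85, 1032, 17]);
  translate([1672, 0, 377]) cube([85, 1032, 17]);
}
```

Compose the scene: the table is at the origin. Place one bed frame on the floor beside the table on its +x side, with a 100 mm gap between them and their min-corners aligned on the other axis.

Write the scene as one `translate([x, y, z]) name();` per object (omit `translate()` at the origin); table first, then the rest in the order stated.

table();
translate([1065, 0, 0]) bed_frame();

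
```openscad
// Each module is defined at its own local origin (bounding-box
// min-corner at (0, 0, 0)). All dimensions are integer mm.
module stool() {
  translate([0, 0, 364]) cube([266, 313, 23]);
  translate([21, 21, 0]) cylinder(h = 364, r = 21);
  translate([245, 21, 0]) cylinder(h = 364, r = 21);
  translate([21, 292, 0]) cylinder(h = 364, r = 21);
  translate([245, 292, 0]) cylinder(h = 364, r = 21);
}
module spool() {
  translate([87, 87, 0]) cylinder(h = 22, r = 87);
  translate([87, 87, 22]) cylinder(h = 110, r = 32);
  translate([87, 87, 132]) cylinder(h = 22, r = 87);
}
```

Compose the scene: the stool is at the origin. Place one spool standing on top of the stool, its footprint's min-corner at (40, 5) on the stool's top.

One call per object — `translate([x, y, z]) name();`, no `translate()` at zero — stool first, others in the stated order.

stool();
translate([40, 5, 387]) spool();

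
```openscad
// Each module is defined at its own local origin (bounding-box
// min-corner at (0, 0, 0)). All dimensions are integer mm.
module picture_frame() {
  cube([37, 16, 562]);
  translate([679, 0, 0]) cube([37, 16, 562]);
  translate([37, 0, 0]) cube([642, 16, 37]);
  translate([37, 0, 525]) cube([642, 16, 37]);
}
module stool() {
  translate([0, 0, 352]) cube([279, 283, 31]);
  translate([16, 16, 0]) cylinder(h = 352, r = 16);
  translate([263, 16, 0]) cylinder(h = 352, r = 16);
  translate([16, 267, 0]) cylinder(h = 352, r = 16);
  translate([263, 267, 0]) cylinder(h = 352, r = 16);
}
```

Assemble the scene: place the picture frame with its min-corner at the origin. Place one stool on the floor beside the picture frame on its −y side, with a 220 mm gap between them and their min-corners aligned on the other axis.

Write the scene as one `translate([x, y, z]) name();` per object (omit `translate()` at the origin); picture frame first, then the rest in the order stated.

picture_frame();
translate([0, -503, 0]) stool();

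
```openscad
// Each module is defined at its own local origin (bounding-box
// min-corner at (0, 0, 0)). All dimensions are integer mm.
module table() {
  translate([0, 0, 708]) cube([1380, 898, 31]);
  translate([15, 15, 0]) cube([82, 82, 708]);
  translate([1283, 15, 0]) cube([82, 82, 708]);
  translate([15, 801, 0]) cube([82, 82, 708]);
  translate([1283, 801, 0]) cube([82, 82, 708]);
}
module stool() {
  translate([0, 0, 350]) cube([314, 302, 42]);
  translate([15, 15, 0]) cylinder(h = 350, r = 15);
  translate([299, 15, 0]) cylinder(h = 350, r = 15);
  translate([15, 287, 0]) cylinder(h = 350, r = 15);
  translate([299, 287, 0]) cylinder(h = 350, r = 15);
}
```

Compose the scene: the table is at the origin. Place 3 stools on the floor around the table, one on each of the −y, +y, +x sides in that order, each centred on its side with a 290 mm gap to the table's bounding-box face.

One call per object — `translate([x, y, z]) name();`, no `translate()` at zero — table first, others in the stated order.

table();
translate([533, -592, 0]) stool();
translate([533, 1188, 0]) stool();
translate([1670, 298, 0]) stool();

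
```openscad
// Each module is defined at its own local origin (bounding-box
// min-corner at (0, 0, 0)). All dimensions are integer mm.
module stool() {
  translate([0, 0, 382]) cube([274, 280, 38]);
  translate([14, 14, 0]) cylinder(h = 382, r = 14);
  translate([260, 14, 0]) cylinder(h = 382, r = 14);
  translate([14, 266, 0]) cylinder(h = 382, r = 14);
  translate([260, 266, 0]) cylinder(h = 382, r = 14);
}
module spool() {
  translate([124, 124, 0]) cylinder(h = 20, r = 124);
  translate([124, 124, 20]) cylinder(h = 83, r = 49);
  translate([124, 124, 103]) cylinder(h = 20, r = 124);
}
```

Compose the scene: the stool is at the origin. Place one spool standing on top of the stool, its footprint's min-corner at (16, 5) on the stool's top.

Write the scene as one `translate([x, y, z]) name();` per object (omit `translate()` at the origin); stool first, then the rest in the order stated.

stool();
translate([16, 5, 420]) spool();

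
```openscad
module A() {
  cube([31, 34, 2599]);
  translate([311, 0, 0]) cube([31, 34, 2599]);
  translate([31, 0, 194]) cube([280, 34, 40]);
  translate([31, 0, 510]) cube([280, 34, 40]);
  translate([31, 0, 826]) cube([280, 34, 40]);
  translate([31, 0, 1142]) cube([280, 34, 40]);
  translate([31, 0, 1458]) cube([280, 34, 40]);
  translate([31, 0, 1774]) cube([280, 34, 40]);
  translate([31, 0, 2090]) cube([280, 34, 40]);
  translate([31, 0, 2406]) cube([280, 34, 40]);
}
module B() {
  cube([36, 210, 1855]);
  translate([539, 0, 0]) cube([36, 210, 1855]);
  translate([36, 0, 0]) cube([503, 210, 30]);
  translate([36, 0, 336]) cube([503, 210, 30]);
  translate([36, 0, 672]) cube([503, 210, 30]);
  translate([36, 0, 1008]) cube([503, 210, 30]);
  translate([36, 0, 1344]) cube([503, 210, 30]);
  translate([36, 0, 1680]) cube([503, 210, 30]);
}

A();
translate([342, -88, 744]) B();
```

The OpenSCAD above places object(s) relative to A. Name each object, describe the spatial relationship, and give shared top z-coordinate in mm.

A is a ladder. B is a bookshelf. The bookshelf is beside the ladder with their tops flush at z = 2599. The shared top z-coordinate is 2599 mm.

Both tops at z = 2599 mm.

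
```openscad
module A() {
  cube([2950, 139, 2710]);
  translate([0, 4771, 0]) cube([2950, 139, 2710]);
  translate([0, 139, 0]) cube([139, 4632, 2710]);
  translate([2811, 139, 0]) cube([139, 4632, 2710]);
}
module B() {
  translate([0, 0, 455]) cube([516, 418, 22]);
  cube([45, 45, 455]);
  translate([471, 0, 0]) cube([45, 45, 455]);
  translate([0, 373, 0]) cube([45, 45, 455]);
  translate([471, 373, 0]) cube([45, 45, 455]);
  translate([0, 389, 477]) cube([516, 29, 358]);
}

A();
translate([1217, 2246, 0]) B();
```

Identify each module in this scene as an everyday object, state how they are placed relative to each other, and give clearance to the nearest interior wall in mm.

Clearances: x = 1078, y = 2107; minimum 1078 mm.

A is a house frame. B is a chair. The chair sits inside the house frame, centred. The clearance to the nearest interior wall is 1078 mm.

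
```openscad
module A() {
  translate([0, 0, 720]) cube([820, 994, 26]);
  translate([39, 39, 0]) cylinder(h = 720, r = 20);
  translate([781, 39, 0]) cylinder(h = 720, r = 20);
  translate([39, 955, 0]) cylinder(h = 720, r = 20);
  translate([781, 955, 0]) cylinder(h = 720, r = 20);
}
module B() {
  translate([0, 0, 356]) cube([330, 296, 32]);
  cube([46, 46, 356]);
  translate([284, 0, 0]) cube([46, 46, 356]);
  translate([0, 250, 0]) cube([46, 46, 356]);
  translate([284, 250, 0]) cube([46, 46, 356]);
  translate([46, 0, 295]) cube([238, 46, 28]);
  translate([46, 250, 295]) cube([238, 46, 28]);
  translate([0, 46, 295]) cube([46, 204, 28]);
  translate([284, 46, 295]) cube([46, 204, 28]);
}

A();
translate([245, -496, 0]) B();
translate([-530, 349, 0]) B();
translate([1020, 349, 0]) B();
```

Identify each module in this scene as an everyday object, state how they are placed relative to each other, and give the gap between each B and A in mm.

Each stool's nearest face is 200 mm from the table's bounding box.

A is a table. B is a stool. Three stools sit around the table at the −y, −x, +x sides. The gap between each stool and the table is 200 mm.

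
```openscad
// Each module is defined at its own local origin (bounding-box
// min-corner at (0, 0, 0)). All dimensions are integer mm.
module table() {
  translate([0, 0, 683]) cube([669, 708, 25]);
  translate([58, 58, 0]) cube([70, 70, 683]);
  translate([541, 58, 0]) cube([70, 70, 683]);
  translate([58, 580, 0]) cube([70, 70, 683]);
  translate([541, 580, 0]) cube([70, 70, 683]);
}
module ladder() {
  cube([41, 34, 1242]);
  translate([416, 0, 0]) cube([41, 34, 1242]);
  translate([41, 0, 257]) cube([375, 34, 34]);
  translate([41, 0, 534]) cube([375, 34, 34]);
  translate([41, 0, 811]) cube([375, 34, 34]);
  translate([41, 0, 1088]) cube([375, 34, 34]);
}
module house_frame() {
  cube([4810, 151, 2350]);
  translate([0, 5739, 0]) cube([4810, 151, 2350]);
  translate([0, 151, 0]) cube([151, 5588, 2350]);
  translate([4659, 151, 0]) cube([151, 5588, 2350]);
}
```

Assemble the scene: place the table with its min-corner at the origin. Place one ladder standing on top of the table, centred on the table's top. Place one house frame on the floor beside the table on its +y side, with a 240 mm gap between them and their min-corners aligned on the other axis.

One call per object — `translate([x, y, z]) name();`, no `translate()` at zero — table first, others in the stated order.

table();
translate([106, 337, 708]) ladder();
translate([0, 948, 0]) house_frame();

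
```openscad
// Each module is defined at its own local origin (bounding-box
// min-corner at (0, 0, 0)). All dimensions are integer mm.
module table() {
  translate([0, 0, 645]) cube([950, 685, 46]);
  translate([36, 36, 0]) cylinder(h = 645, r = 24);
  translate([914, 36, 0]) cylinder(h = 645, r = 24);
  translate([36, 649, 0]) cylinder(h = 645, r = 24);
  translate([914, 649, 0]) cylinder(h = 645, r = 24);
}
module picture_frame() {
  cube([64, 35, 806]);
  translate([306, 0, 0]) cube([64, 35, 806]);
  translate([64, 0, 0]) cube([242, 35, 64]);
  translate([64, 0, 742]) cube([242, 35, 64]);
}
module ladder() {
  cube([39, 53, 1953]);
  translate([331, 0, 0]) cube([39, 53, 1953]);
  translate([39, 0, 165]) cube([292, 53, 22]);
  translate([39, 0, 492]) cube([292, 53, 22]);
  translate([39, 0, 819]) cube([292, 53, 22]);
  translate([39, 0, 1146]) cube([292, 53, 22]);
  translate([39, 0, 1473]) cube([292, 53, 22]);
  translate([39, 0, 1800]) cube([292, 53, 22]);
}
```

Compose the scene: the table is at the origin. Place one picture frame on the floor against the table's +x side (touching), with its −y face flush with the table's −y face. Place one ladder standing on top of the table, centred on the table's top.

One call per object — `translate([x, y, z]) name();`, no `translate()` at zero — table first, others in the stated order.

table();
translate([950, 0, 0]) picture_frame();
translate([290, 316, 691]) ladder();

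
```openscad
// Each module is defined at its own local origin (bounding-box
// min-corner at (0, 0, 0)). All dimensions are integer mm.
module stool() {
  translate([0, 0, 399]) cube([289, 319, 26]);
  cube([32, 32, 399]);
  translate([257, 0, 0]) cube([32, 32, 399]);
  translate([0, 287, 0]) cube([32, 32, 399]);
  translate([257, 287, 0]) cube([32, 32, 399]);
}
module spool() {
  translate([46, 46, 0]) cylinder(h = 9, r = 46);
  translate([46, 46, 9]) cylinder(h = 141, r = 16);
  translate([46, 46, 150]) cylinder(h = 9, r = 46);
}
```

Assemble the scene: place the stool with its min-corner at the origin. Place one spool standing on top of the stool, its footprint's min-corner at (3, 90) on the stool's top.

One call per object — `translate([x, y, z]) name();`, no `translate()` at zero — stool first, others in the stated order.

stool();
translate([3, 90, 425]) spool();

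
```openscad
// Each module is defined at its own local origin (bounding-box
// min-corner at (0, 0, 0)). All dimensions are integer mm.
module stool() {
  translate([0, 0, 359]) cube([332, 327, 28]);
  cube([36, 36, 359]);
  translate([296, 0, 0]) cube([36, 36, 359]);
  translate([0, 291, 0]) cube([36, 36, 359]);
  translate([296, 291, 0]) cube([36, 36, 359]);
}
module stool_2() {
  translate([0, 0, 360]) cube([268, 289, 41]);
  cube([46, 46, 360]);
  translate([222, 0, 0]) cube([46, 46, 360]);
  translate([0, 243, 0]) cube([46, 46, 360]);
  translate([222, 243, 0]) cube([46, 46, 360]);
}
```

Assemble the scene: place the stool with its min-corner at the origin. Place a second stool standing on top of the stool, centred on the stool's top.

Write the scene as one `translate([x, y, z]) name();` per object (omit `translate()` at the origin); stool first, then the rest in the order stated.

stool();
translate([32, 19, 387]) stool_2();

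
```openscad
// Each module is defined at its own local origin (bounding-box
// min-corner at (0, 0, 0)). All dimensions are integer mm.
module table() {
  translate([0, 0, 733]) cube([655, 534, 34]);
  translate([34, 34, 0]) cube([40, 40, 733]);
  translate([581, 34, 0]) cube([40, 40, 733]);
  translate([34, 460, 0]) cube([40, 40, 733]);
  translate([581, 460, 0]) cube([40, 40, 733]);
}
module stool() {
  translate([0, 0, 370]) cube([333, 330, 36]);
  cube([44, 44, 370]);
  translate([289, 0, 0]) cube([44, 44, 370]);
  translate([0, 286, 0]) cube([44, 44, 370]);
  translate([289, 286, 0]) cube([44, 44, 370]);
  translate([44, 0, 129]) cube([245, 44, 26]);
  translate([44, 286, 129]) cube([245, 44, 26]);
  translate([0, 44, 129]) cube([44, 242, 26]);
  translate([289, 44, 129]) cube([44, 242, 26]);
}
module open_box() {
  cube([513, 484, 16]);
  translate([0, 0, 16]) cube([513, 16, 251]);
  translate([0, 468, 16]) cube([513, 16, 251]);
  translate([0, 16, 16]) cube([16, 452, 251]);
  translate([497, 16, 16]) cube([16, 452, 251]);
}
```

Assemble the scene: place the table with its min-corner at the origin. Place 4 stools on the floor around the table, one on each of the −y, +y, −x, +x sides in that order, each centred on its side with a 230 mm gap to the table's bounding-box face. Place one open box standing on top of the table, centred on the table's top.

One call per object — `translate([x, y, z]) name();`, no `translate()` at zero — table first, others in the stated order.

table();
translate([161, -560, 0]) stool();
translate([161, 764, 0]) stool();
translate([-563, 102, 0]) stool();
translate([885, 102, 0]) stool();
translate([71, 25, 767]) open_box();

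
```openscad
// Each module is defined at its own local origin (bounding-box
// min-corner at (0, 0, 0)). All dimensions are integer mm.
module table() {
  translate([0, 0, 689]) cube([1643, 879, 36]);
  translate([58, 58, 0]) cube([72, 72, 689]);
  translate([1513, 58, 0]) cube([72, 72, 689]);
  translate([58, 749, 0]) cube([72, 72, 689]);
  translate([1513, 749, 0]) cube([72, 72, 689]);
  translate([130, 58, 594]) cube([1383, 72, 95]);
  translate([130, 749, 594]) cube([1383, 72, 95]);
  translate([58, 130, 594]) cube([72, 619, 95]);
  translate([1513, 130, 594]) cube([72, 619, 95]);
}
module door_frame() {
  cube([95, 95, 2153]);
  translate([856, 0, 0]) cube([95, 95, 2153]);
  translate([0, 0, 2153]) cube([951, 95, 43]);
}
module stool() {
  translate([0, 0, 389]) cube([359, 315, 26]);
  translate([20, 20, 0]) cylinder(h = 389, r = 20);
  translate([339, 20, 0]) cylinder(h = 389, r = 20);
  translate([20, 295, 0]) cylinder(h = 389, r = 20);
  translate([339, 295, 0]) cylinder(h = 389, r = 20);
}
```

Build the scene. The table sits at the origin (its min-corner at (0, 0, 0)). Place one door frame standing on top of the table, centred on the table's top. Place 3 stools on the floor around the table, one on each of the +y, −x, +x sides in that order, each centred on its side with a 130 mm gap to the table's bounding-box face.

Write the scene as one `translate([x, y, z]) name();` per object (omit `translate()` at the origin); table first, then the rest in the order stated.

table();
translate([346, 392, 725]) door_frame();
translate([642, 1009, 0]) stool();
translate([-489, 282, 0]) stool();
translate([1773, 282, 0]) stool();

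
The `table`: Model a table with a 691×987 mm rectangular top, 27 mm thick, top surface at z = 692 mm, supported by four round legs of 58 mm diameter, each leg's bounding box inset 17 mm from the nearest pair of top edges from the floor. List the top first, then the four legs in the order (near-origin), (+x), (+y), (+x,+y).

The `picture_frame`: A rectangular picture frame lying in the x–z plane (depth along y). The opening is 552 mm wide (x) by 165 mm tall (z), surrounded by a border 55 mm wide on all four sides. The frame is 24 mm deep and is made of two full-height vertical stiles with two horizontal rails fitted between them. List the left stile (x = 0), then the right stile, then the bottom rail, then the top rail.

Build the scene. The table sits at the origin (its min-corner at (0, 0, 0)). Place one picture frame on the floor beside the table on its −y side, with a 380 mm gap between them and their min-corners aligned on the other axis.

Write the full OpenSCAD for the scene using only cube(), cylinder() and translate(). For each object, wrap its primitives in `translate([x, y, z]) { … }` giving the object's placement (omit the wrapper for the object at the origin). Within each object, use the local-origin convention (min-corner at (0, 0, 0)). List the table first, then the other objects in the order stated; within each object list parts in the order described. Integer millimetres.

translate([0, 0, 665]) cube([691, 987, 27]);
translate([46, 46, 0]) cylinder(h = 665, r = 29);
translate([645, 46, 0]) cylinder(h = 665, r = 29);
translate([46, 941, 0]) cylinder(h = 665, r = 29);
translate([645, 941, 0]) cylinder(h = 665, r = 29);
translate([0, -404, 0]) {
  cube([55, 24, 275]);
  translate([607, 0, 0]) cube([55, 24, 275]);
  translate([55, 0, 0]) cube([552, 24, 55]);
  translate([55, 0, 220]) cube([552, 24, 55]);
}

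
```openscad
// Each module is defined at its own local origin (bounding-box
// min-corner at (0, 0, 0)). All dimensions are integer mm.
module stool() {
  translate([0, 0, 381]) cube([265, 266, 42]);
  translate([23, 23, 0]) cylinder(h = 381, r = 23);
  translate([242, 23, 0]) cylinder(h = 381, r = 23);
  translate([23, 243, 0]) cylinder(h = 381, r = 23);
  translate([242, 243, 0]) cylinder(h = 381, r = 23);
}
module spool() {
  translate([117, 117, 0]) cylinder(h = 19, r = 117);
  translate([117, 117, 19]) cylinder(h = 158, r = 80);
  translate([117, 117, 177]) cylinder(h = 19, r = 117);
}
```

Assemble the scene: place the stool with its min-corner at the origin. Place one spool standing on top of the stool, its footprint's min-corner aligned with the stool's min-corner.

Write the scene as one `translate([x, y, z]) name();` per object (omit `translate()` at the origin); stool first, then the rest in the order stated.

stool();
translate([0, 0, 423]) spool();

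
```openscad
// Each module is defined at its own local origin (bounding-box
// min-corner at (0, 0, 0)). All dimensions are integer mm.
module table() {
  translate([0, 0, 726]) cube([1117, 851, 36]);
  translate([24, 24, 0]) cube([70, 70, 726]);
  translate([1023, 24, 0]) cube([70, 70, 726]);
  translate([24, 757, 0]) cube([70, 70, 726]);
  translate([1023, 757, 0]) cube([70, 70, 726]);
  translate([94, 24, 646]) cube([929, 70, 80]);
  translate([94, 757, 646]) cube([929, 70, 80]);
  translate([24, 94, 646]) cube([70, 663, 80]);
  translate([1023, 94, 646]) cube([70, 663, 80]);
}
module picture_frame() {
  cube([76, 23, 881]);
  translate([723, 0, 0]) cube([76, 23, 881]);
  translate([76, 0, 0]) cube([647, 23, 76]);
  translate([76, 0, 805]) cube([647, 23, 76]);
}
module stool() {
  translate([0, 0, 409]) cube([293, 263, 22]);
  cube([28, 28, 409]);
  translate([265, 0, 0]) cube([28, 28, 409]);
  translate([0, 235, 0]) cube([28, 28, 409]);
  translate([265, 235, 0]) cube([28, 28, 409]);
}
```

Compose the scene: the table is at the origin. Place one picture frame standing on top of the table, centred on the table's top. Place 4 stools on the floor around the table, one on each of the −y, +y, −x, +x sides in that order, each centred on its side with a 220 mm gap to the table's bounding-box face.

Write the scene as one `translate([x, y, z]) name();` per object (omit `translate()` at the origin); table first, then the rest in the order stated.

table();
translate([159, 414, 762]) picture_frame();
translate([412, -483, 0]) stool();
translate([412, 1071, 0]) stool();
translate([-513, 294, 0]) stool();
translate([1337, 294, 0]) stool();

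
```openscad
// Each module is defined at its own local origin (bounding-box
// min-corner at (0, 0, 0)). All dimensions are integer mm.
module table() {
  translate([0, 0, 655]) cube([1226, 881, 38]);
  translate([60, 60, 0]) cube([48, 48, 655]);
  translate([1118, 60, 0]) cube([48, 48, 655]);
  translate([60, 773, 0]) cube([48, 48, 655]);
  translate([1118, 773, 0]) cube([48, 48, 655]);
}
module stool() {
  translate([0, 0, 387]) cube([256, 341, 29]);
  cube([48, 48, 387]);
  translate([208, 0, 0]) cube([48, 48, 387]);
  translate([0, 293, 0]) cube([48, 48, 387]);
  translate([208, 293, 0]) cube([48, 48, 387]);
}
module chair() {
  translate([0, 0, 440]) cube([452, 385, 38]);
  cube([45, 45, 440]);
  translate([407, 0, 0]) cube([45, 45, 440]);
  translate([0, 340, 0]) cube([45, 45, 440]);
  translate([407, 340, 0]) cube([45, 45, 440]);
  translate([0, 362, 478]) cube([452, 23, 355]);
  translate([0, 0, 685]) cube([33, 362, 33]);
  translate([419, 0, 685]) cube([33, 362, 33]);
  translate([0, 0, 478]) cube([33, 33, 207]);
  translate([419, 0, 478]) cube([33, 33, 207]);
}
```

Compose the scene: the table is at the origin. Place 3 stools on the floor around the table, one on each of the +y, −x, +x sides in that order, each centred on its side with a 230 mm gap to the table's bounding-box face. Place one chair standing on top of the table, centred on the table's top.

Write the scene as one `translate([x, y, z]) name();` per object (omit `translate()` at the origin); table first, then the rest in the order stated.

table();
translate([485, 1111, 0]) stool();
translate([-486, 270, 0]) stool();
translate([1456, 270, 0]) stool();
translate([387, 248, 693]) chair();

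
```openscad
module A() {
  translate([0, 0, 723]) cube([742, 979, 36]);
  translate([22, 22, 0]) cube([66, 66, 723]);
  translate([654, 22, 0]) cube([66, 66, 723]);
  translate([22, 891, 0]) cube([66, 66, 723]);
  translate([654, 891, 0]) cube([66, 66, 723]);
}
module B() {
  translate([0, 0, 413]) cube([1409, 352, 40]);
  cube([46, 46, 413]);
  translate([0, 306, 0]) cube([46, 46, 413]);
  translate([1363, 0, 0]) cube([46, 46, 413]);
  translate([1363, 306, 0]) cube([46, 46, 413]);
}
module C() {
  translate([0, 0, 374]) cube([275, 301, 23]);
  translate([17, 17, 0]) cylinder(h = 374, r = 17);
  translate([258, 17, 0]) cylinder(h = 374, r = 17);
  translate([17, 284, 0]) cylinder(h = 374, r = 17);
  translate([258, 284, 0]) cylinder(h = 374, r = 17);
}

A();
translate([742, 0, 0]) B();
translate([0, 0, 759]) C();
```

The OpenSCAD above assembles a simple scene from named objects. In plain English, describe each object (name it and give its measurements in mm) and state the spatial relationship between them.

A is a table with a 742×979 mm rectangular top, 36 mm thick, top surface at z = 759 mm, supported by four 66×66 mm square legs, each inset 22 mm from the nearest pair of top edges, running from the floor.

B is a long wooden bench with a 1409 mm (x) × 352 mm (y) seat, 40 mm thick, its top surface 453 mm above the floor. Four 46 mm square legs at the seat corners, flush with the edges, run from z = 0 to the seat underside.

C is a four-legged stool. The seat is 275×301 mm, 23 mm thick, top at z = 397 mm. It stands on four round legs, each 34 mm in diameter, from z = 0 to the seat underside, each leg's axis is inset half a diameter from the nearest pair of seat edges (so the leg's bounding box is flush with the corner).

The bench is against the table's +x side, with their −y faces flush. The stool is on top of the table.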